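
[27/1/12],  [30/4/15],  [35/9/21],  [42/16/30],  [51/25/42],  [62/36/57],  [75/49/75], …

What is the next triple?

[90/64/96]

First slot: differences are 3, 5, 7, … (increasing by 2 each time), so 27, 30, 35, 42, 51, 62, 75 → 90.
Second slot: perfect squares: 1², 2², 3², …, so 1, 4, 9, 16, 25, 36, 49 → 64.
Third slot — differences are 3, 6, 9, … (increasing by 3 each time): 12, 15, 21, 30, 42, 57, 75 → 96.
Combining the parts gives [90/64/96].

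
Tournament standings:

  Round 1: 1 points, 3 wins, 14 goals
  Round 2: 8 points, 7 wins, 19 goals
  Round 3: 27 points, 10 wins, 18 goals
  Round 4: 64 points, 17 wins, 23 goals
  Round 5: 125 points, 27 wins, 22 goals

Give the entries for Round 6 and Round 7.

For the points, perfect cubes: 1³, 2³, 3³, …: 1, 8, 27, 64, 125 → 216 → 343.
Wins: each term is the sum of the two before it; 3, 7, 10, 17, 27 → 44 → 71.
For the goals, alternating steps +5, −1, +5, −1, …: 14, 19, 18, 23, 22 → 27 → 26.
Putting the parts together: 216 points, 44 wins, 27 goals and then 343 points, 71 wins, 26 goals.

216 points, 44 wins, 27 goals; 343 points, 71 wins, 26 goals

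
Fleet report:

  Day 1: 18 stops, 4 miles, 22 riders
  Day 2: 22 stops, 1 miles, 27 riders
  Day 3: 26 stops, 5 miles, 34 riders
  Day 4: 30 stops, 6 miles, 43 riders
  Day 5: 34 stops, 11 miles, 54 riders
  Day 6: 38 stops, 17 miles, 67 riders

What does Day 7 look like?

Stops: 18, 22, 26, 30, 34, 38 → 42 (+4 each step).
For the miles, each term is the sum of the two before it: 4, 1, 5, 6, 11, 17 → 28.
Riders goes 22, 27, 34, 43, 54, 67 → 82 (differences are 5, 7, 9, … (increasing by 2 each time)).
So the next row is 42 stops, 28 miles, 82 riders.

42 stops, 28 miles, 82 riders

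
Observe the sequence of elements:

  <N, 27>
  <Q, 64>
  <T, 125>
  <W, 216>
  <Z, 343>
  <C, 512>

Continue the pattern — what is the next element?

Letter — letters move forward 3 places in the alphabet, wrapping Z→A: N, Q, T, W, Z, C → F.
Second entry — perfect cubes: 3³, 4³, 5³, …: 27, 64, 125, 216, 343, 512 → 729.
So the next element is <F, 729>.

<F, 729>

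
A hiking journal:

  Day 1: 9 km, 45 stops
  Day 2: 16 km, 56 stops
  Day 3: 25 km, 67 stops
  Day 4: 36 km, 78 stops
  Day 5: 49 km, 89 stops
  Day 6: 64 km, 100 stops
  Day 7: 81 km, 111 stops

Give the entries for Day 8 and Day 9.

Km — perfect squares: 3², 4², 5², …: 9, 16, 25, 36, 49, 64, 81 → 100 → 121.
Stops: 45, 56, 67, 78, 89, 100, 111 → 122 → 133 (+11 each step).
So the next two rows are 100 km, 122 stops and 121 km, 133 stops.

100 km, 122 stops; 121 km, 133 stops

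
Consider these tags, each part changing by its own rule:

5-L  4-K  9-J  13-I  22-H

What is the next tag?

35-G

First component goes 5, 4, 9, 13, 22 → 35 (each term is the sum of the two before it).
For the letter, letters move back 1 place in the alphabet: L, K, J, I, H → G.
Putting it together: 35-G.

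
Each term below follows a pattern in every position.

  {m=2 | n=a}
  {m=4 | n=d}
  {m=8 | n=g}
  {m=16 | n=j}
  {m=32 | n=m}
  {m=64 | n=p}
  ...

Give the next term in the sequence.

M: 2, 4, 8, 16, 32, 64 → 128 (×2 each step).
For the n, letters move forward 3 places in the alphabet: a, d, g, j, m, p → s.
Combining the parts gives {m=128 | n=s}.

{m=128 | n=s}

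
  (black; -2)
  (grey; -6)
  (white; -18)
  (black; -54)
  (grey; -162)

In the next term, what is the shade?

Shade: repeats black → grey → white, so black, grey, white, black, grey → white.

white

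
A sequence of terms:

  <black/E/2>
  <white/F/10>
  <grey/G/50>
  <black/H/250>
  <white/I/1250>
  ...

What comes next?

<grey/J/6250>

For the shade, repeats black → white → grey: black, white, grey, black, white → grey.
Letter: letters move forward 1 place in the alphabet; E, F, G, H, I → J.
Third slot: ×5 each step, so 2, 10, 50, 250, 1250 → 6250.
Combining the parts gives <grey/J/6250>.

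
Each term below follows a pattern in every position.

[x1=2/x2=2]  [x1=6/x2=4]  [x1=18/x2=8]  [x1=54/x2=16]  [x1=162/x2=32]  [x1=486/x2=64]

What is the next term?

X1: ×3 each step; 2, 6, 18, 54, 162, 486 → 1458.
X2 — ×2 each step: 2, 4, 8, 16, 32, 64 → 128.
Putting it together: [x1=1458/x2=128].

[x1=1458/x2=128]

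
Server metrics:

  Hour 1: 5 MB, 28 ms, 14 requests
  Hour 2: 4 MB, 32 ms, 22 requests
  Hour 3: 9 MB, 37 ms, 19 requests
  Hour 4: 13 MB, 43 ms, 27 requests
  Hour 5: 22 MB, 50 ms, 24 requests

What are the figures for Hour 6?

35 MB, 58 ms, 32 requests

MB: each term is the sum of the two before it, so 5, 4, 9, 13, 22 → 35.
Ms — differences are 4, 5, 6, … (increasing by 1 each time): 28, 32, 37, 43, 50 → 58.
For the requests, alternating steps +8, −3, +8, −3, …: 14, 22, 19, 27, 24 → 32.
Putting it together: 35 MB, 58 ms, 32 requests.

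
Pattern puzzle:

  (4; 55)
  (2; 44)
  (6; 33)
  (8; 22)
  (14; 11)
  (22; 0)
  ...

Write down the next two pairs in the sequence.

(36; -11), (58; -22)

First coordinate: each term is the sum of the two before it; 4, 2, 6, 8, 14, 22 → 36 → 58.
Second coordinate goes 55, 44, 33, 22, 11, 0 → -11 → -22 (−11 each step).
Putting the parts together: (36; -11) and then (58; -22).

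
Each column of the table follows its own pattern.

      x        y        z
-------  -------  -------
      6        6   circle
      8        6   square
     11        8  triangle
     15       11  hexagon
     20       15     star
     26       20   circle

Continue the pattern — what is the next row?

33  26  square

Column x: 6, 8, 11, 15, 20, 26 → 33 (differences are 2, 3, 4, … (increasing by 1 each time)).
Column y: 6, 6, 8, 11, 15, 20 → 26 (always the previous value of the column x).
Column z goes circle, square, triangle, hexagon, star, circle → square (repeats circle → square → triangle → hexagon → star).
Combining the parts gives 33  26  square.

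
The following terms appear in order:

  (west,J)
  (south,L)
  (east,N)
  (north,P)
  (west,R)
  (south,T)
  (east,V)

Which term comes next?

Direction goes west, south, east, north, west, south, east → north (repeats west → south → east → north).
Letter goes J, L, N, P, R, T, V → X (letters move forward 2 places in the alphabet).
Combining the parts gives (north,X).

(north,X)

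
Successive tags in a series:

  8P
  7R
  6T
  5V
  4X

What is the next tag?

First component goes 8, 7, 6, 5, 4 → 3 (−1 each step).
Letter — letters move forward 2 places in the alphabet: P, R, T, V, X → Z.
So the next tag is 3Z.

3Z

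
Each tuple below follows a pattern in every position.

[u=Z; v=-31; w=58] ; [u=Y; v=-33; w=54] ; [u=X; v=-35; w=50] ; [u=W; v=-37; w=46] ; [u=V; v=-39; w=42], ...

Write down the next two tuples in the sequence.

U: letters move back 1 place in the alphabet; Z, Y, X, W, V → U → T.
V goes -31, -33, -35, -37, -39 → -41 → -43 (−2 each step).
W: −4 each step, so 58, 54, 50, 46, 42 → 38 → 34.
Putting the parts together: [u=U; v=-41; w=38] and then [u=T; v=-43; w=34].

[u=U; v=-41; w=38], [u=T; v=-43; w=34]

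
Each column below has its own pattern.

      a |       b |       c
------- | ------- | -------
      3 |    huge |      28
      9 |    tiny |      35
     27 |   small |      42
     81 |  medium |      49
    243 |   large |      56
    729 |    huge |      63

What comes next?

Column a: 3, 9, 27, 81, 243, 729 → 2187 (×3 each step).
Column b: repeats huge → tiny → small → medium → large, so huge, tiny, small, medium, large, huge → tiny.
For the column c, +7 each step: 28, 35, 42, 49, 56, 63 → 70.
Putting it together: 2187  tiny  70.

2187  tiny  70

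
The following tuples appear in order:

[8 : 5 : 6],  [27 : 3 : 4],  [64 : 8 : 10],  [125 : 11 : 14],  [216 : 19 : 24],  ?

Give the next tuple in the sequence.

For the first coordinate, perfect cubes: 2³, 3³, 4³, …: 8, 27, 64, 125, 216 → 343.
Second coordinate: 5, 3, 8, 11, 19 → 30 (each term is the sum of the two before it).
Third coordinate: 6, 4, 10, 14, 24 → 38 (each term is the sum of the two before it).
So the next tuple is [343 : 30 : 38].

[343 : 30 : 38]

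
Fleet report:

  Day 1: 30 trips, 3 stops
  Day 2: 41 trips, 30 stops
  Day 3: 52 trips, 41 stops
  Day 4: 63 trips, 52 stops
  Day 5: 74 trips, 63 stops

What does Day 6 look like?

85 trips, 74 stops

For the trips, +11 each step: 30, 41, 52, 63, 74 → 85.
Stops: always the previous value of the trips; 3, 30, 41, 52, 63 → 74.
So the next record is 85 trips, 74 stops.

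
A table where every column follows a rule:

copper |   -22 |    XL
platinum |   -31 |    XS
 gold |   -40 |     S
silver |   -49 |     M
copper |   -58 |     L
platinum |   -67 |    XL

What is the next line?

gold  -76  XS

For the metal, repeats copper → platinum → gold → silver: copper, platinum, gold, silver, copper, platinum → gold.
Second component — −9 each step: -22, -31, -40, -49, -58, -67 → -76.
Size — repeats XL → XS → S → M → L: XL, XS, S, M, L, XL → XS.
Combining the parts gives gold  -76  XS.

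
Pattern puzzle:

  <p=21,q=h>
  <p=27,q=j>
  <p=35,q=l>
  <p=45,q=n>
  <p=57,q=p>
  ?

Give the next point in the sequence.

For the p, differences are 6, 8, 10, … (increasing by 2 each time): 21, 27, 35, 45, 57 → 71.
Q goes h, j, l, n, p → r (letters move forward 2 places in the alphabet).
Putting it together: <p=71,q=r>.

<p=71,q=r>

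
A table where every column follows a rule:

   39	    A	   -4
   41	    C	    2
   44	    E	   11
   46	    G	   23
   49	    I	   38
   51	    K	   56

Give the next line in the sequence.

54  M  77

First component: 39, 41, 44, 46, 49, 51 → 54 (alternating steps +2, +3, +2, +3, …).
Letter — letters move forward 2 places in the alphabet: A, C, E, G, I, K → M.
Third component: -4, 2, 11, 23, 38, 56 → 77 (differences are 6, 9, 12, … (increasing by 3 each time)).
Combining the parts gives 54  M  77.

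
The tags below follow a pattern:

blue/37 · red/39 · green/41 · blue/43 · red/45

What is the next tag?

Colour: blue, red, green, blue, red → green (repeats blue → red → green).
Second component — +2 each step: 37, 39, 41, 43, 45 → 47.
Combining the parts gives green/47.

green/47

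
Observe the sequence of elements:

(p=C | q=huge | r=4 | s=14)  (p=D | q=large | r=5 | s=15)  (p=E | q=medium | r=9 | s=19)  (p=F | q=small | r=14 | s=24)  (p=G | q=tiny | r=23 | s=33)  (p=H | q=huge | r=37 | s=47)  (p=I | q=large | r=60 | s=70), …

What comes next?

P: letters move forward 1 place in the alphabet, so C, D, E, F, G, H, I → J.
Q — repeats huge → large → medium → small → tiny: huge, large, medium, small, tiny, huge, large → medium.
R: each term is the sum of the two before it, so 4, 5, 9, 14, 23, 37, 60 → 97.
S: always 10 more than the r, so 14, 15, 19, 24, 33, 47, 70 → 107.
Combining the parts gives (p=J | q=medium | r=97 | s=107).

(p=J | q=medium | r=97 | s=107)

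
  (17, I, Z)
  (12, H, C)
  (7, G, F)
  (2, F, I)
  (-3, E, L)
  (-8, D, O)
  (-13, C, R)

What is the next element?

First entry: 17, 12, 7, 2, -3, -8, -13 → -18 (−5 each step).
First letter goes I, H, G, F, E, D, C → B (letters move back 1 place in the alphabet).
For the second letter, letters move forward 3 places in the alphabet, wrapping Z→A: Z, C, F, I, L, O, R → U.
So the next element is (-18, B, U).

(-18, B, U)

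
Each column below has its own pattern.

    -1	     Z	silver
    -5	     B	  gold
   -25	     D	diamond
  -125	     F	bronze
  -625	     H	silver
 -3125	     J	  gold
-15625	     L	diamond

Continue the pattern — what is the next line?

First component goes -1, -5, -25, -125, -625, -3125, -15625 → -78125 (×5 each step).
Letter: letters move forward 2 places in the alphabet, wrapping Z→A; Z, B, D, F, H, J, L → N.
Rank — repeats silver → gold → diamond → bronze: silver, gold, diamond, bronze, silver, gold, diamond → bronze.
So the next line is -78125  N  bronze.

-78125  N  bronze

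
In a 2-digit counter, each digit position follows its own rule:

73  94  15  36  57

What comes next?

First digit: +2 each step, mod 10; 7, 9, 1, 3, 5 → 7.
Second digit: +1 each step, mod 10, so 3, 4, 5, 6, 7 → 8.
So the next code is 78.

78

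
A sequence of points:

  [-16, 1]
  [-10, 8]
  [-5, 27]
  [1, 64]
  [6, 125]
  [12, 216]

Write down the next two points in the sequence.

[17, 343], [23, 512]

First slot goes -16, -10, -5, 1, 6, 12 → 17 → 23 (alternating steps +6, +5, +6, +5, …).
Second slot: perfect cubes: 1³, 2³, 3³, …, so 1, 8, 27, 64, 125, 216 → 343 → 512.
Putting the parts together: [17, 343] and then [23, 512].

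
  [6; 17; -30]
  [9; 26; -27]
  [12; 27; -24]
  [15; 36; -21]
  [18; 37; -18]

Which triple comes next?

[21; 46; -15]

First part: 6, 9, 12, 15, 18 → 21 (+3 each step).
For the second part, alternating steps +9, +1, +9, +1, …: 17, 26, 27, 36, 37 → 46.
Third part goes -30, -27, -24, -21, -18 → -15 (+3 each step).
Combining the parts gives [21; 46; -15].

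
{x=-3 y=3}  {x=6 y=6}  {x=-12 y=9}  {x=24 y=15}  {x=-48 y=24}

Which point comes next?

X — ×(-2) each step: -3, 6, -12, 24, -48 → 96.
Y goes 3, 6, 9, 15, 24 → 39 (each term is the sum of the two before it).
Putting it together: {x=96 y=39}.

{x=96 y=39}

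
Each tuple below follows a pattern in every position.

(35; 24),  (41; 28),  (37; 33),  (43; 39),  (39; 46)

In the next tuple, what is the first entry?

45

First entry: alternating steps +6, −4, +6, −4, …, so 35, 41, 37, 43, 39 → 45.
Second entry goes 24, 28, 33, 39, 46 → 54 (differences are 4, 5, 6, … (increasing by 1 each time)).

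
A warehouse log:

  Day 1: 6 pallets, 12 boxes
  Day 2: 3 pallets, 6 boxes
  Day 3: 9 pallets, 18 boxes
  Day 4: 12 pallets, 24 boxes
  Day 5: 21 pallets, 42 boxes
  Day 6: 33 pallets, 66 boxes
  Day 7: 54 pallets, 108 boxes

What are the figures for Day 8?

Pallets: each term is the sum of the two before it; 6, 3, 9, 12, 21, 33, 54 → 87.
Boxes: 12, 6, 18, 24, 42, 66, 108 → 174 (always 2 × the pallets).
Putting it together: 87 pallets, 174 boxes.

87 pallets, 174 boxes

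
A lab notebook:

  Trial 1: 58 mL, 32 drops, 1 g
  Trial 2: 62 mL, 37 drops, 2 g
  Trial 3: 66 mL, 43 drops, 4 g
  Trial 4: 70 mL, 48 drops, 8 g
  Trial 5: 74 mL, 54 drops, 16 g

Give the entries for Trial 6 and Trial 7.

78 mL, 59 drops, 32 g; 82 mL, 65 drops, 64 g

ML — +4 each step: 58, 62, 66, 70, 74 → 78 → 82.
Drops: alternating steps +5, +6, +5, +6, …; 32, 37, 43, 48, 54 → 59 → 65.
G: 1, 2, 4, 8, 16 → 32 → 64 (×2 each step).
So the next two lines are 78 mL, 59 drops, 32 g and 82 mL, 65 drops, 64 g.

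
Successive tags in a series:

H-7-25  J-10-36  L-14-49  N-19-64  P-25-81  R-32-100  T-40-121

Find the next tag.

V-49-144

Letter: H, J, L, N, P, R, T → V (letters move forward 2 places in the alphabet).
Second component goes 7, 10, 14, 19, 25, 32, 40 → 49 (differences are 3, 4, 5, … (increasing by 1 each time)).
For the third component, perfect squares: 5², 6², 7², …: 25, 36, 49, 64, 81, 100, 121 → 144.
Combining the parts gives V-49-144.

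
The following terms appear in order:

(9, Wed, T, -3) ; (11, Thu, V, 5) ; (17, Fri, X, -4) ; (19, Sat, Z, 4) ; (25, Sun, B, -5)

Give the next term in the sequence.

(27, Mon, D, 3)

First part goes 9, 11, 17, 19, 25 → 27 (alternating steps +2, +6, +2, +6, …).
Day goes Wed, Thu, Fri, Sat, Sun → Mon (runs through the weekdays Mon→Sun).
Letter: letters move forward 2 places in the alphabet, wrapping Z→A; T, V, X, Z, B → D.
Fourth part: alternating steps +8, −9, +8, −9, …; -3, 5, -4, 4, -5 → 3.
Combining the parts gives (27, Mon, D, 3).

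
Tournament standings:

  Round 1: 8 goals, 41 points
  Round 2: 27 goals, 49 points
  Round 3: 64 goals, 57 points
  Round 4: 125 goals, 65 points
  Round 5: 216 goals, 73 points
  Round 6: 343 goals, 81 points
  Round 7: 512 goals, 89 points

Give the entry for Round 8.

Goals: perfect cubes: 2³, 3³, 4³, …, so 8, 27, 64, 125, 216, 343, 512 → 729.
Points: +8 each step; 41, 49, 57, 65, 73, 81, 89 → 97.
Combining the parts gives 729 goals, 97 points.

729 goals, 97 points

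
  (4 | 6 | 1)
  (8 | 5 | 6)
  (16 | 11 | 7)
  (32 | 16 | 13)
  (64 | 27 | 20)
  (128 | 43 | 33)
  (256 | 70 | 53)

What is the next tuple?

First entry: ×2 each step, so 4, 8, 16, 32, 64, 128, 256 → 512.
Second entry: 6, 5, 11, 16, 27, 43, 70 → 113 (each term is the sum of the two before it).
Third entry: each term is the sum of the two before it, so 1, 6, 7, 13, 20, 33, 53 → 86.
Putting it together: (512 | 113 | 86).

(512 | 113 | 86)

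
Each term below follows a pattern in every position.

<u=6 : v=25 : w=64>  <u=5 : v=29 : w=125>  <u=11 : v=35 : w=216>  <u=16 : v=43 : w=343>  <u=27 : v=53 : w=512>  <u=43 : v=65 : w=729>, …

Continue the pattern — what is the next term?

U: each term is the sum of the two before it; 6, 5, 11, 16, 27, 43 → 70.
V: 25, 29, 35, 43, 53, 65 → 79 (differences are 4, 6, 8, … (increasing by 2 each time)).
W: 64, 125, 216, 343, 512, 729 → 1000 (perfect cubes: 4³, 5³, 6³, …).
Combining the parts gives <u=70 : v=79 : w=1000>.

<u=70 : v=79 : w=1000>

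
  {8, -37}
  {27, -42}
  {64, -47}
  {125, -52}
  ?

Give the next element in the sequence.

For the first component, perfect cubes: 2³, 3³, 4³, …: 8, 27, 64, 125 → 216.
Second component goes -37, -42, -47, -52 → -57 (−5 each step).
Combining the parts gives {216, -57}.

{216, -57}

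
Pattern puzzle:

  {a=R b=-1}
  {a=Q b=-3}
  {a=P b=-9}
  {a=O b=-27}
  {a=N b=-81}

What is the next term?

{a=M b=-243}

For the a, letters move back 1 place in the alphabet: R, Q, P, O, N → M.
For the b, ×3 each step: -1, -3, -9, -27, -81 → -243.
Combining the parts gives {a=M b=-243}.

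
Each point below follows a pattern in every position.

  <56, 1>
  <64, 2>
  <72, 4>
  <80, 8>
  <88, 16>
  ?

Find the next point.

<96, 32>

First slot: 56, 64, 72, 80, 88 → 96 (+8 each step).
Second slot: ×2 each step; 1, 2, 4, 8, 16 → 32.
So the next point is <96, 32>.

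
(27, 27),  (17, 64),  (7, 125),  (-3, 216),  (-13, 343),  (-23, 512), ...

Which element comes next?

(-33, 729)

First value: 27, 17, 7, -3, -13, -23 → -33 (−10 each step).
Second value: 27, 64, 125, 216, 343, 512 → 729 (perfect cubes: 3³, 4³, 5³, …).
So the next element is (-33, 729).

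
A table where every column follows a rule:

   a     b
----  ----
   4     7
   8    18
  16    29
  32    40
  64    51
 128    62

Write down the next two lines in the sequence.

Column a: 4, 8, 16, 32, 64, 128 → 256 → 512 (×2 each step).
Column b — +11 each step: 7, 18, 29, 40, 51, 62 → 73 → 84.
So the next two lines are 256  73 and 512  84.

256  73; 512  84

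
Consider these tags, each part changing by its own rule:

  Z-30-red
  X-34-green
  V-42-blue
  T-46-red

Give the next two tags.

Letter — letters move back 2 places in the alphabet: Z, X, V, T → R → P.
Second component: 30, 34, 42, 46 → 54 → 58 (alternating steps +4, +8, +4, +8, …).
Colour — repeats red → green → blue: red, green, blue, red → green → blue.
Putting the parts together: R-54-green and then P-58-blue.

R-54-green then P-58-blue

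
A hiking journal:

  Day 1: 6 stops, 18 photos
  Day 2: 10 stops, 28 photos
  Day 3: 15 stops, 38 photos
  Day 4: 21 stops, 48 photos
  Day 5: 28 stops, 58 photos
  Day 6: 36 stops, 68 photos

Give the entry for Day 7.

Stops: differences are 4, 5, 6, … (increasing by 1 each time), so 6, 10, 15, 21, 28, 36 → 45.
Photos: +10 each step, so 18, 28, 38, 48, 58, 68 → 78.
Putting it together: 45 stops, 78 photos.

45 stops, 78 photos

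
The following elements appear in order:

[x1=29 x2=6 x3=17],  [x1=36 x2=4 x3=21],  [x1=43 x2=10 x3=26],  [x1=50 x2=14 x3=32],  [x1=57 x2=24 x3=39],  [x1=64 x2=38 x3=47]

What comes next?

X1: +7 each step; 29, 36, 43, 50, 57, 64 → 71.
X2 — each term is the sum of the two before it: 6, 4, 10, 14, 24, 38 → 62.
X3: differences are 4, 5, 6, … (increasing by 1 each time), so 17, 21, 26, 32, 39, 47 → 56.
So the next element is [x1=71 x2=62 x3=56].

[x1=71 x2=62 x3=56]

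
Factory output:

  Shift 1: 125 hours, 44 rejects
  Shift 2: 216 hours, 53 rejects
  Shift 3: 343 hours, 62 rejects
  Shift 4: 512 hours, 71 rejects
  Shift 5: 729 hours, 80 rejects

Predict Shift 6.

1000 hours, 89 rejects

Hours: perfect cubes: 5³, 6³, 7³, …, so 125, 216, 343, 512, 729 → 1000.
Rejects: +9 each step, so 44, 53, 62, 71, 80 → 89.
So the next line is 1000 hours, 89 rejects.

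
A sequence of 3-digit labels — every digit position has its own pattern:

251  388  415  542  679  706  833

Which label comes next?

960

First digit: +1 each step, mod 10, so 2, 3, 4, 5, 6, 7, 8 → 9.
Second digit: +3 each step, mod 10; 5, 8, 1, 4, 7, 0, 3 → 6.
For the third digit, −3 each step, mod 10: 1, 8, 5, 2, 9, 6, 3 → 0.
Putting it together: 960.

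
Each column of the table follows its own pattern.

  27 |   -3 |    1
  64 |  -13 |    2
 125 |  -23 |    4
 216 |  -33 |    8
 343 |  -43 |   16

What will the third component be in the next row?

Third component: 1, 2, 4, 8, 16 → 32 (×2 each step).

32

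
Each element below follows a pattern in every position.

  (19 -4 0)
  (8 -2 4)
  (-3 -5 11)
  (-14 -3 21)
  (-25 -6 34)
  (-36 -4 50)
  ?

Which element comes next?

First value — −11 each step: 19, 8, -3, -14, -25, -36 → -47.
Second value: alternating steps +2, −3, +2, −3, …; -4, -2, -5, -3, -6, -4 → -7.
Third value goes 0, 4, 11, 21, 34, 50 → 69 (differences are 4, 7, 10, … (increasing by 3 each time)).
Putting it together: (-47 -7 69).

(-47 -7 69)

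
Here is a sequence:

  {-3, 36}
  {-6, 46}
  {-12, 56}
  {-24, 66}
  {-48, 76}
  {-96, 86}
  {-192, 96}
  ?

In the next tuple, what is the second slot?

First slot: -3, -6, -12, -24, -48, -96, -192 → -384 (×2 each step).
Second slot: +10 each step; 36, 46, 56, 66, 76, 86, 96 → 106.

106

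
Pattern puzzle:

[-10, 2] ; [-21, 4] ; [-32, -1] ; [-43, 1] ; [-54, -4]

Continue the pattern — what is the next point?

First value: -10, -21, -32, -43, -54 → -65 (−11 each step).
Second value — alternating steps +2, −5, +2, −5, …: 2, 4, -1, 1, -4 → -2.
Putting it together: [-65, -2].

[-65, -2]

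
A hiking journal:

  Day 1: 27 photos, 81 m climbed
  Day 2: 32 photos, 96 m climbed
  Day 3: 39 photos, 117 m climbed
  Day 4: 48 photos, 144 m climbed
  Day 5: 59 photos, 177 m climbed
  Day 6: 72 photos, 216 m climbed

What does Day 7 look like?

Photos: differences are 5, 7, 9, … (increasing by 2 each time); 27, 32, 39, 48, 59, 72 → 87.
M climbed: 81, 96, 117, 144, 177, 216 → 261 (always 3 × the photos).
Combining the parts gives 87 photos, 261 m climbed.

87 photos, 261 m climbed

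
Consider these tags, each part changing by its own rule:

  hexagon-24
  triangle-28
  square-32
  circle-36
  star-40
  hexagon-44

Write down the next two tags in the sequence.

triangle-48, square-52

Shape: repeats hexagon → triangle → square → circle → star, so hexagon, triangle, square, circle, star, hexagon → triangle → square.
For the second component, +4 each step: 24, 28, 32, 36, 40, 44 → 48 → 52.
So the next two tags are triangle-48 and square-52.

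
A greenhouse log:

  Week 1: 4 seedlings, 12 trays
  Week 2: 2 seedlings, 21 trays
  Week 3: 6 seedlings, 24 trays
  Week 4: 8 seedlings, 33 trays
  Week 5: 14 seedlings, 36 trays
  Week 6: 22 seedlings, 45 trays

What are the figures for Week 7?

Seedlings: each term is the sum of the two before it, so 4, 2, 6, 8, 14, 22 → 36.
Trays goes 12, 21, 24, 33, 36, 45 → 48 (alternating steps +9, +3, +9, +3, …).
Putting it together: 36 seedlings, 48 trays.

36 seedlings, 48 trays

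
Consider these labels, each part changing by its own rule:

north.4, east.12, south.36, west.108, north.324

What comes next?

east.972

Direction: repeats north → east → south → west, so north, east, south, west, north → east.
Second component: ×3 each step; 4, 12, 36, 108, 324 → 972.
Putting it together: east.972.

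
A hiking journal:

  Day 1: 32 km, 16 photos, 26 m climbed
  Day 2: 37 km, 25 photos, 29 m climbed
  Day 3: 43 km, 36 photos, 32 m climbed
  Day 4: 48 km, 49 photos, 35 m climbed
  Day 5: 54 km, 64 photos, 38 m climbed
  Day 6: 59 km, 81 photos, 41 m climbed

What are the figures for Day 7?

65 km, 100 photos, 44 m climbed

Km: alternating steps +5, +6, +5, +6, …; 32, 37, 43, 48, 54, 59 → 65.
Photos — perfect squares: 4², 5², 6², …: 16, 25, 36, 49, 64, 81 → 100.
M climbed: 26, 29, 32, 35, 38, 41 → 44 (+3 each step).
Putting it together: 65 km, 100 photos, 44 m climbed.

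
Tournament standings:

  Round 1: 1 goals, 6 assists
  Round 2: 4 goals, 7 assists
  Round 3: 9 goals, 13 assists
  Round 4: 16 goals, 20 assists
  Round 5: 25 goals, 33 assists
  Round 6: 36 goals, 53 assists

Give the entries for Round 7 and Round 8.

Goals goes 1, 4, 9, 16, 25, 36 → 49 → 64 (perfect squares: 1², 2², 3², …).
Assists goes 6, 7, 13, 20, 33, 53 → 86 → 139 (each term is the sum of the two before it).
Putting the parts together: 49 goals, 86 assists and then 64 goals, 139 assists.

49 goals, 86 assists; 64 goals, 139 assists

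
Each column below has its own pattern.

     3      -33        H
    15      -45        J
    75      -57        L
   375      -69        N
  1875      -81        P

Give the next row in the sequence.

9375  -93  R

First component: ×5 each step, so 3, 15, 75, 375, 1875 → 9375.
Second component: −12 each step; -33, -45, -57, -69, -81 → -93.
Letter goes H, J, L, N, P → R (letters move forward 2 places in the alphabet).
So the next row is 9375  -93  R.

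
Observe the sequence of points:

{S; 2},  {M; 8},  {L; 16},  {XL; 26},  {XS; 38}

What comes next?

Size: runs through clothing sizes XS→XL, so S, M, L, XL, XS → S.
Second entry: differences are 6, 8, 10, … (increasing by 2 each time), so 2, 8, 16, 26, 38 → 52.
Putting it together: {S; 52}.

{S; 52}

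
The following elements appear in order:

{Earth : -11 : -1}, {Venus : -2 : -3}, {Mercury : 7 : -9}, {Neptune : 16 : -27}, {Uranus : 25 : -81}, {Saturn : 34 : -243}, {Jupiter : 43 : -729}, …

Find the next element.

Planet: runs backward through the planets Mercury→Neptune, so Earth, Venus, Mercury, Neptune, Uranus, Saturn, Jupiter → Mars.
For the second value, +9 each step: -11, -2, 7, 16, 25, 34, 43 → 52.
Third value: ×3 each step, so -1, -3, -9, -27, -81, -243, -729 → -2187.
Combining the parts gives {Mars : 52 : -2187}.

{Mars : 52 : -2187}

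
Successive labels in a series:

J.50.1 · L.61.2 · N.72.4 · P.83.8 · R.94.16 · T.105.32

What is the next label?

V.116.64

Letter: letters move forward 2 places in the alphabet, so J, L, N, P, R, T → V.
Second component: +11 each step, so 50, 61, 72, 83, 94, 105 → 116.
Third component: ×2 each step; 1, 2, 4, 8, 16, 32 → 64.
Combining the parts gives V.116.64.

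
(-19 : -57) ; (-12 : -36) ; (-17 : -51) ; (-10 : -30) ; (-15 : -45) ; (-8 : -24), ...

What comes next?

First value: alternating steps +7, −5, +7, −5, …, so -19, -12, -17, -10, -15, -8 → -13.
Second value: always 3 × the first value, so -57, -36, -51, -30, -45, -24 → -39.
So the next element is (-13 : -39).

(-13 : -39)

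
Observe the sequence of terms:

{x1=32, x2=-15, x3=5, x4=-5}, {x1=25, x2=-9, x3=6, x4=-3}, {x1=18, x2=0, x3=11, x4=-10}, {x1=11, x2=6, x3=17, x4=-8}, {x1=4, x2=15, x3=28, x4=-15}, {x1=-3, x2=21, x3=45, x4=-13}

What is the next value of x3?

73

X3 — each term is the sum of the two before it: 5, 6, 11, 17, 28, 45 → 73.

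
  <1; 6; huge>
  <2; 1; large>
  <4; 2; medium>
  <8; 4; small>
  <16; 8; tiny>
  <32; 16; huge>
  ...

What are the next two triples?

<64; 32; large>, <128; 64; medium>

First part goes 1, 2, 4, 8, 16, 32 → 64 → 128 (×2 each step).
Second part goes 6, 1, 2, 4, 8, 16 → 32 → 64 (always the previous value of the first part).
Size: repeats huge → large → medium → small → tiny; huge, large, medium, small, tiny, huge → large → medium.
So the next two triples are <64; 32; large> and <128; 64; medium>.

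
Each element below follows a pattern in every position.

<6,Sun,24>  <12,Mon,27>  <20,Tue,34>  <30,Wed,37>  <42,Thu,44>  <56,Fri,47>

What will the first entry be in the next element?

First entry — differences are 6, 8, 10, … (increasing by 2 each time): 6, 12, 20, 30, 42, 56 → 72.
For the day, runs through the weekdays Mon→Sun: Sun, Mon, Tue, Wed, Thu, Fri → Sat.
Third entry — alternating steps +3, +7, +3, +7, …: 24, 27, 34, 37, 44, 47 → 54.

72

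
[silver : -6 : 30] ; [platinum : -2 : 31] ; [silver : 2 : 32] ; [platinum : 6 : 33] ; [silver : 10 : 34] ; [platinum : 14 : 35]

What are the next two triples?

[silver : 18 : 36], [platinum : 22 : 37]

Metal — alternates silver ↔ platinum: silver, platinum, silver, platinum, silver, platinum → silver → platinum.
For the second value, +4 each step: -6, -2, 2, 6, 10, 14 → 18 → 22.
Third value: +1 each step, so 30, 31, 32, 33, 34, 35 → 36 → 37.
So the next two triples are [silver : 18 : 36] and [platinum : 22 : 37].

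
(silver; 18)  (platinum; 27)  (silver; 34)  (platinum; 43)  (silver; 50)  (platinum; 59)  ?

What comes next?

Metal: alternates silver ↔ platinum; silver, platinum, silver, platinum, silver, platinum → silver.
Second part: 18, 27, 34, 43, 50, 59 → 66 (alternating steps +9, +7, +9, +7, …).
So the next pair is (silver; 66).

(silver; 66)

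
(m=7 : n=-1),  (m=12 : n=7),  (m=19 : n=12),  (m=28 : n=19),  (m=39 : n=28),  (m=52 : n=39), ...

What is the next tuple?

M: 7, 12, 19, 28, 39, 52 → 67 (differences are 5, 7, 9, … (increasing by 2 each time)).
N: always the previous value of the m; -1, 7, 12, 19, 28, 39 → 52.
Putting it together: (m=67 : n=52).

(m=67 : n=52)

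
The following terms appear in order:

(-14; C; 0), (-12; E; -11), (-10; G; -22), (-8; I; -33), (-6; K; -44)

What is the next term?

(-4; M; -55)

For the first value, +2 each step: -14, -12, -10, -8, -6 → -4.
Letter goes C, E, G, I, K → M (letters move forward 2 places in the alphabet).
For the third value, −11 each step: 0, -11, -22, -33, -44 → -55.
Combining the parts gives (-4; M; -55).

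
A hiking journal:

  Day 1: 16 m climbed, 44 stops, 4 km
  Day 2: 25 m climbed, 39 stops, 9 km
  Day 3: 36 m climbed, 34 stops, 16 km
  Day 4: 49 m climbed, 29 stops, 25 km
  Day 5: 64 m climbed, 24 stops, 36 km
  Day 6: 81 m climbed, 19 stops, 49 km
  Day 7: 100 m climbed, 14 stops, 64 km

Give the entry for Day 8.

121 m climbed, 9 stops, 81 km

M climbed goes 16, 25, 36, 49, 64, 81, 100 → 121 (perfect squares: 4², 5², 6², …).
Stops — −5 each step: 44, 39, 34, 29, 24, 19, 14 → 9.
For the km, perfect squares: 2², 3², 4², …: 4, 9, 16, 25, 36, 49, 64 → 81.
So the next line is 121 m climbed, 9 stops, 81 km.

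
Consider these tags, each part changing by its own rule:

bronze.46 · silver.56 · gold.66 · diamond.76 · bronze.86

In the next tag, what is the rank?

silver

Rank goes bronze, silver, gold, diamond, bronze → silver (repeats bronze → silver → gold → diamond).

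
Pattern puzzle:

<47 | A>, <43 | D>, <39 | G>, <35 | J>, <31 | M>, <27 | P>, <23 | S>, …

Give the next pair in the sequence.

<19 | V>

For the first entry, −4 each step: 47, 43, 39, 35, 31, 27, 23 → 19.
Letter: letters move forward 3 places in the alphabet, so A, D, G, J, M, P, S → V.
So the next pair is <19 | V>.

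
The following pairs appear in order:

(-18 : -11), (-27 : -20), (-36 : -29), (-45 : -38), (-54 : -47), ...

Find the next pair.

(-63 : -56)

First value: −9 each step; -18, -27, -36, -45, -54 → -63.
Second value: always 7 more than the first value; -11, -20, -29, -38, -47 → -56.
Putting it together: (-63 : -56).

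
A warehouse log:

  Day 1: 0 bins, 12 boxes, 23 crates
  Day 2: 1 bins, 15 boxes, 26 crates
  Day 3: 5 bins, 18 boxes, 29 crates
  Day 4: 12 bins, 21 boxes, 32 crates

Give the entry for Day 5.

22 bins, 24 boxes, 35 crates

Bins: differences are 1, 4, 7, … (increasing by 3 each time), so 0, 1, 5, 12 → 22.
For the boxes, +3 each step: 12, 15, 18, 21 → 24.
Crates: +3 each step, so 23, 26, 29, 32 → 35.
Putting it together: 22 bins, 24 boxes, 35 crates.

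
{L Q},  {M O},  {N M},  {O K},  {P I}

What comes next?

{Q G}

For the first letter, letters move forward 1 place in the alphabet: L, M, N, O, P → Q.
Second letter — letters move back 2 places in the alphabet: Q, O, M, K, I → G.
Putting it together: {Q G}.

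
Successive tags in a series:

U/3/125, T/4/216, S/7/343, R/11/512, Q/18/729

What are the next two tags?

P/29/1000 then O/47/1331

Letter: U, T, S, R, Q → P → O (letters move back 1 place in the alphabet).
For the second component, each term is the sum of the two before it: 3, 4, 7, 11, 18 → 29 → 47.
For the third component, perfect cubes: 5³, 6³, 7³, …: 125, 216, 343, 512, 729 → 1000 → 1331.
So the next two tags are P/29/1000 and O/47/1331.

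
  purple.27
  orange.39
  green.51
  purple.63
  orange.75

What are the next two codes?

Colour goes purple, orange, green, purple, orange → green → purple (repeats purple → orange → green).
For the second component, +12 each step: 27, 39, 51, 63, 75 → 87 → 99.
So the next two codes are green.87 and purple.99.

green.87, purple.99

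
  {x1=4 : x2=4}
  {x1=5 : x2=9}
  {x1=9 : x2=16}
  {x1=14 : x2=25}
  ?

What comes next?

{x1=23 : x2=36}

For the x1, each term is the sum of the two before it: 4, 5, 9, 14 → 23.
X2 — perfect squares: 2², 3², 4², …: 4, 9, 16, 25 → 36.
Putting it together: {x1=23 : x2=36}.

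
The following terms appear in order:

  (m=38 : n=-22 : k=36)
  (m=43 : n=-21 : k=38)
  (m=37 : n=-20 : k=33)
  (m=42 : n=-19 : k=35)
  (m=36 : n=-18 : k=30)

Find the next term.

(m=41 : n=-17 : k=32)

M — alternating steps +5, −6, +5, −6, …: 38, 43, 37, 42, 36 → 41.
N — +1 each step: -22, -21, -20, -19, -18 → -17.
K: alternating steps +2, −5, +2, −5, …; 36, 38, 33, 35, 30 → 32.
So the next term is (m=41 : n=-17 : k=32).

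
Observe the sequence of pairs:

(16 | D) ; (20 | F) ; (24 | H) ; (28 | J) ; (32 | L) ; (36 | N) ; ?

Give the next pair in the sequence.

(40 | P)

For the first part, +4 each step: 16, 20, 24, 28, 32, 36 → 40.
Letter: D, F, H, J, L, N → P (letters move forward 2 places in the alphabet).
Putting it together: (40 | P).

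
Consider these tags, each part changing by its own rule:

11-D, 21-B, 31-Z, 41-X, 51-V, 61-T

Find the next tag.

71-R

First component: 11, 21, 31, 41, 51, 61 → 71 (+10 each step).
Letter: letters move back 2 places in the alphabet, wrapping A→Z, so D, B, Z, X, V, T → R.
Combining the parts gives 71-R.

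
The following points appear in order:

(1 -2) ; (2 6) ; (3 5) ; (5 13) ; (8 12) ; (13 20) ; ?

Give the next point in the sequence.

(21 19)

First coordinate: each term is the sum of the two before it, so 1, 2, 3, 5, 8, 13 → 21.
Second coordinate: alternating steps +8, −1, +8, −1, …, so -2, 6, 5, 13, 12, 20 → 19.
So the next point is (21 19).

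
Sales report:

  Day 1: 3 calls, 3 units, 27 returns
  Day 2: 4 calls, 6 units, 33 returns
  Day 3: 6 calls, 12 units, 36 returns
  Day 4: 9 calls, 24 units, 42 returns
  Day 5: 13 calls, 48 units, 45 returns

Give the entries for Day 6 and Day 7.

Calls: differences are 1, 2, 3, … (increasing by 1 each time); 3, 4, 6, 9, 13 → 18 → 24.
Units — ×2 each step: 3, 6, 12, 24, 48 → 96 → 192.
Returns: alternating steps +6, +3, +6, +3, …, so 27, 33, 36, 42, 45 → 51 → 54.
Putting the parts together: 18 calls, 96 units, 51 returns and then 24 calls, 192 units, 54 returns.

18 calls, 96 units, 51 returns; 24 calls, 192 units, 54 returns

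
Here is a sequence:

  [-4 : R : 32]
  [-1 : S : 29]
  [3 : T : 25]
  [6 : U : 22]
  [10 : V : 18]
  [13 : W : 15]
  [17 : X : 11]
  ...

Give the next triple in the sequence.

For the first component, alternating steps +3, +4, +3, +4, …: -4, -1, 3, 6, 10, 13, 17 → 20.
Letter goes R, S, T, U, V, W, X → Y (letters move forward 1 place in the alphabet).
Third component: together with the first component always sums to 28; 32, 29, 25, 22, 18, 15, 11 → 8.
So the next triple is [20 : Y : 8].

[20 : Y : 8]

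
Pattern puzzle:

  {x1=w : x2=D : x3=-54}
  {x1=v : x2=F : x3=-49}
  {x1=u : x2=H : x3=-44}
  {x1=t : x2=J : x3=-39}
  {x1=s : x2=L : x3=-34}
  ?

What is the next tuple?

X1 — letters move back 1 place in the alphabet: w, v, u, t, s → r.
X2: letters move forward 2 places in the alphabet, so D, F, H, J, L → N.
X3: +5 each step, so -54, -49, -44, -39, -34 → -29.
So the next tuple is {x1=r : x2=N : x3=-29}.

{x1=r : x2=N : x3=-29}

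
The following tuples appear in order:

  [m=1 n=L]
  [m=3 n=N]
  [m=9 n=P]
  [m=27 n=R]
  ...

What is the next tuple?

M — ×3 each step: 1, 3, 9, 27 → 81.
N: letters move forward 2 places in the alphabet; L, N, P, R → T.
Combining the parts gives [m=81 n=T].

[m=81 n=T]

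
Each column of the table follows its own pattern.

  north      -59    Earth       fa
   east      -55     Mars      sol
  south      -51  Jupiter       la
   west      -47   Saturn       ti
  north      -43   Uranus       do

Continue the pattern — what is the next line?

east  -39  Neptune  re

Direction: repeats north → east → south → west, so north, east, south, west, north → east.
Second component goes -59, -55, -51, -47, -43 → -39 (+4 each step).
Planet: runs through the planets Mercury→Neptune, so Earth, Mars, Jupiter, Saturn, Uranus → Neptune.
Note: runs through the solfège scale do→ti, so fa, sol, la, ti, do → re.
Putting it together: east  -39  Neptune  re.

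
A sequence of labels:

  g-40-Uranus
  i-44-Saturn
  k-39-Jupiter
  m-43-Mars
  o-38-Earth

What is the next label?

q-42-Venus

Letter: letters move forward 2 places in the alphabet; g, i, k, m, o → q.
Second component goes 40, 44, 39, 43, 38 → 42 (alternating steps +4, −5, +4, −5, …).
For the planet, runs backward through the planets Mercury→Neptune: Uranus, Saturn, Jupiter, Mars, Earth → Venus.
So the next label is q-42-Venus.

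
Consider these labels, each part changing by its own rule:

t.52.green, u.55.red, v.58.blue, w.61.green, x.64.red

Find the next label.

For the letter, letters move forward 1 place in the alphabet: t, u, v, w, x → y.
Second component — +3 each step: 52, 55, 58, 61, 64 → 67.
Colour: repeats green → red → blue; green, red, blue, green, red → blue.
Combining the parts gives y.67.blue.

y.67.blue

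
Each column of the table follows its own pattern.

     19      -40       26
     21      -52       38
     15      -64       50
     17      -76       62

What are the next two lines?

First component: alternating steps +2, −6, +2, −6, …, so 19, 21, 15, 17 → 11 → 13.
For the second component, −12 each step: -40, -52, -64, -76 → -88 → -100.
Third component: 26, 38, 50, 62 → 74 → 86 (together with the second component always sums to -14).
So the next two lines are 11  -88  74 and 13  -100  86.

11  -88  74; 13  -100  86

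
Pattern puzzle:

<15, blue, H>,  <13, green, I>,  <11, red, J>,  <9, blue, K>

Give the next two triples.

<7, green, L>, <5, red, M>

First value: 15, 13, 11, 9 → 7 → 5 (−2 each step).
Colour goes blue, green, red, blue → green → red (repeats blue → green → red).
Letter: letters move forward 1 place in the alphabet; H, I, J, K → L → M.
So the next two triples are <7, green, L> and <5, red, M>.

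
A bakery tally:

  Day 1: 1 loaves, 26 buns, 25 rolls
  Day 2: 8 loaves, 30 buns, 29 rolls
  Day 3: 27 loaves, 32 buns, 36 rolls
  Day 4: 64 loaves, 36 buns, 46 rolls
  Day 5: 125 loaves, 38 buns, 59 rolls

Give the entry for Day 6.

216 loaves, 42 buns, 75 rolls

Loaves: perfect cubes: 1³, 2³, 3³, …; 1, 8, 27, 64, 125 → 216.
Buns — alternating steps +4, +2, +4, +2, …: 26, 30, 32, 36, 38 → 42.
Rolls goes 25, 29, 36, 46, 59 → 75 (differences are 4, 7, 10, … (increasing by 3 each time)).
So the next line is 216 loaves, 42 buns, 75 rolls.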